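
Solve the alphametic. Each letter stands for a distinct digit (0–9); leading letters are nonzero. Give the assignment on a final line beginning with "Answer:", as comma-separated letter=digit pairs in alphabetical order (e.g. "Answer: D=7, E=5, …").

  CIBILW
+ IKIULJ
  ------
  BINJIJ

Step 1. [col 1: W + J ≡ J (mod 10)] from column 1 (nothing yet, carry-in 0, all letters distinct, none taken yet): W must equal 0, so W=0.
Step 2. [col 1: W + J ≡ J (mod 10)] J=6 is one option consistent with column 1 (W + J ≡ J (mod 10), carry-in 0) — take it, so J=6.
Step 3. [col 2: L + L ≡ I (mod 10)] several values work for L in column 2 (L + L ≡ I (mod 10), carry-in 0); try L=7, so L=7.
Step 4. [col 2: L + L ≡ I (mod 10)] in column 2 we have L+L≡I with carry-in 0; given L=7 and digits 0,6,7 already taken and all letters distinct, that pins I to 4 ⇒ I=4.
Step 5. [col 3: I + U ≡ J (mod 10)] column 3 reads I+U+carry(1)=J with I=4, J=6; with digits 0,4,6,7 already taken and all letters distinct, the only value for U is 1, so U=1.
Step 6. [col 4: B + I ≡ N (mod 10)] column 4 (B + I ≡ N (mod 10), carry-in 0) doesn't pin B yet; pick B=8 and continue. So B=8.
Step 7. [col 4: B + I ≡ N (mod 10)] in column 4 we have B+I≡N with carry-in 0; given B=8, I=4 and digits 0,1,4,6,7,8 already taken and all letters distinct, that pins N to 2, so N=2.
Step 8. [col 5: I + K ≡ I (mod 10)] column 5: given I=4, carry-in 1, and digits 0,1,2,4,6,7,8 already taken and all letters distinct, I+K≡I (mod 10) forces K=9, so K=9.
Step 9. [col 6: C + I ≡ B (mod 10)] from column 6 (I=4, B=8, carry-in 1, digits 0,1,2,4,6,7,8,9 already taken and all letters distinct): C must equal 3 ⇒ C=3.

Answer: B=8, C=3, I=4, J=6, K=9, L=7, N=2, U=1, W=0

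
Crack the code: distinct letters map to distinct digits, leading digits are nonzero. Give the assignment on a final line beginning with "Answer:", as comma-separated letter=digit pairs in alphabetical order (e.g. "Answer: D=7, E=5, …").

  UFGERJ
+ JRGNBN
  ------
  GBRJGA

Step 1. [col 1: J + N ≡ A (mod 10)] column 1 (J + N ≡ A (mod 10), carry-in 0) doesn't pin J yet; pick J=1 and continue ⇒ J=1.
Step 2. [col 1: J + N ≡ A (mod 10)] several values work for A in column 1 (J + N ≡ A (mod 10), carry-in 0); try A=8, so A=8.
Step 3. [col 1: J + N ≡ A (mod 10)] in column 1 we have J+N≡A with carry-in 0; given J=1, A=8 and digits 1,8 already taken and all letters distinct, that pins N to 7 ⇒ N=7.
Step 4. [col 2: R + B ≡ G (mod 10)] no forcing yet in column 2 (carry-in 0); B=5 is free and consistent — try it. So B=5.
Step 5. [col 2: R + B ≡ G (mod 10)] no forcing yet in column 2 (carry-in 0); G=4 is free and consistent — try it. So G=4.
Step 6. [col 2: R + B ≡ G (mod 10)] column 2: given B=5, G=4, carry-in 0, and digits 1,4,5,7,8 already taken and all letters distinct, R+B≡G (mod 10) forces R=9, so R=9.
Step 7. [col 3: E + N ≡ J (mod 10)] in column 3 we have E+N≡J with carry-in 1; given N=7, J=1 and digits 1,4,5,7,8,9 already taken and all letters distinct, that pins E to 3, so E=3.
Step 8. [col 5: F + R ≡ B (mod 10)] from column 5 (R=9, B=5, carry-in 0, digits 1,3,4,5,7,8,9 already taken and all letters distinct): F must equal 6 ⇒ F=6.
Step 9. [col 6: U + J ≡ G (mod 10)] column 6 reads U+J+carry(1)=G with J=1, G=4; with digits 1,3,4,5,6,7,8,9 already taken and all letters distinct, the only value for U is 2. So U=2.

Answer: A=8, B=5, E=3, F=6, G=4, J=1, N=7, R=9, U=2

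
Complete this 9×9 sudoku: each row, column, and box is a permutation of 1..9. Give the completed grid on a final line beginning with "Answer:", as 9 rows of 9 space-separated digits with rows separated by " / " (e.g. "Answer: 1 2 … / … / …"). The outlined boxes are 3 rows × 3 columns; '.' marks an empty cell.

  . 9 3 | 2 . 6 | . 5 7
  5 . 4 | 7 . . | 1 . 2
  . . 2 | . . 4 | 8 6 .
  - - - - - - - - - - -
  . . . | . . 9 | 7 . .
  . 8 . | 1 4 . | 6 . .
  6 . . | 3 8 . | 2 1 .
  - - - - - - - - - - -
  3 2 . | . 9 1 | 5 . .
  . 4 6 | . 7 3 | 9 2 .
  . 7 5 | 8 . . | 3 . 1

Step 1. [r6c9∈{4,5,9}] across row 6, 4 lands solely at r6c9. So r6c9=4.
Step 2. [r8c1∈{1,8}] r8c1 is the only open cell in row 8 admitting 1 ⇒ r8c1=1.
Step 3. [r4c2∈{1,3,5}] col 2 places 3 nowhere but r4c2. So r4c2=3.
Step 4. [r6c3∈{7,9}] row 6 places 9 nowhere but r6c3. So r6c3=9.
Step 5. [r9c5∈{2,6}] row 9 places 6 nowhere but r9c5, so r9c5=6.
Step 6. [r2c8∈{3,9}] r2c8 is the only open cell in row 2 admitting 9. So r2c8=9.
Step 7. [r8c9∈{8}] r8c9's peers cover all but 8 ⇒ r8c9=8.
Step 8. [r4c5∈{2,5}] col 5 places 2 nowhere but r4c5 ⇒ r4c5=2.
Step 9. [r3c5∈{1,3,5}] 5 has one home in col 5: r3c5, so r3c5=5.
Step 10. [r5c3∈{7}] nothing but 7 survives at r5c3, so r5c3=7.
Step 11. [r5c6∈{5}] r5c6's peers cover all but 5. So r5c6=5.
Step 12. [r3c9∈{3}] r3c9's peers cover all but 3, so r3c9=3.
Step 13. [r9c8∈{4}] r9c8's peers cover all but 4 ⇒ r9c8=4.
Step 14. [r4c4∈{6}] r4c4's peers cover all but 6. So r4c4=6.
Step 15. [r6c6∈{7}] r6c6 has the single candidate 7 ⇒ r6c6=7.
Step 16. [r4c8∈{8}] only 8 remains possible at r4c8 ⇒ r4c8=8.
Step 17. [r7c3∈{8}] r7c3 is down to just 8 ⇒ r7c3=8.
Step 18. [r1c5∈{1}] only 1 remains possible at r1c5. So r1c5=1.
Step 19. [r3c4∈{9}] r3c4's peers cover all but 9, so r3c4=9.
Step 20. [r3c1∈{7}] nothing but 7 survives at r3c1. So r3c1=7.
Step 21. [r5c1∈{2}] only 2 remains possible at r5c1 ⇒ r5c1=2.
Step 22. [r6c2∈{5}] r6c2 has the single candidate 5, so r6c2=5.
Step 23. [r7c9∈{6}] r7c9's peers cover all but 6. So r7c9=6.
Step 24. [r9c6∈{2}] only 2 remains possible at r9c6 ⇒ r9c6=2.
Step 25. [r1c7∈{4}] r1c7 is down to just 4 ⇒ r1c7=4.
Step 26. [r4c9∈{5}] r4c9 is down to just 5, so r4c9=5.
Step 27. [r3c2∈{1}] nothing but 1 survives at r3c2. So r3c2=1.
Step 28. [r5c8∈{3}] r5c8 has the single candidate 3, so r5c8=3.
Step 29. [r1c1∈{8}] r1c1's peers cover all but 8. So r1c1=8.
Step 30. [r7c4∈{4}] r7c4 is down to just 4, so r7c4=4.
Step 31. [r5c9∈{9}] only 9 remains possible at r5c9, so r5c9=9.
Step 32. [r7c8∈{7}] r7c8 has the single candidate 7 ⇒ r7c8=7.
Step 33. [r2c2∈{6}] only 6 remains possible at r2c2. So r2c2=6.
Step 34. [r8c4∈{5}] r8c4 is down to just 5. So r8c4=5.
Step 35. [r4c3∈{1}] r4c3 is down to just 1 ⇒ r4c3=1.
Step 36. [r4c1∈{4}] r4c1 has the single candidate 4, so r4c1=4.
Step 37. [r9c1∈{9}] r9c1 is down to just 9 ⇒ r9c1=9.
Step 38. [r2c5∈{3}] r2c5 has the single candidate 3, so r2c5=3.
Step 39. [r2c6∈{8}] r2c6's peers cover all but 8, so r2c6=8.

Answer: 8 9 3 2 1 6 4 5 7 / 5 6 4 7 3 8 1 9 2 / 7 1 2 9 5 4 8 6 3 / 4 3 1 6 2 9 7 8 5 / 2 8 7 1 4 5 6 3 9 / 6 5 9 3 8 7 2 1 4 / 3 2 8 4 9 1 5 7 6 / 1 4 6 5 7 3 9 2 8 / 9 7 5 8 6 2 3 4 1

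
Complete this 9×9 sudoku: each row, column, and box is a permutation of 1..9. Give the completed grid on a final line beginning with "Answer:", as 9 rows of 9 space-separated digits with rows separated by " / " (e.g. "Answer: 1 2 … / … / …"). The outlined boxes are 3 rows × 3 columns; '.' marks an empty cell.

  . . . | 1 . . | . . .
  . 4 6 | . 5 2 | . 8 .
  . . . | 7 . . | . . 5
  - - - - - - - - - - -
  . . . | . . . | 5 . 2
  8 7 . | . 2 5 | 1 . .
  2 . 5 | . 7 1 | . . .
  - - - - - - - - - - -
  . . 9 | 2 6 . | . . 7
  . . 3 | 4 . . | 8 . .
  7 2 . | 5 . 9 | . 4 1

Step 1. [r2c1∈{1,3,9}] row 2 places 1 nowhere but r2c1, so r2c1=1.
Step 2. [r7c7∈{3}] r7c7 is down to just 3. So r7c7=3.
Step 3. [r9c7∈{6}] r9c7 is down to just 6 ⇒ r9c7=6.
Step 4. [r8c9∈{9}] r8c9 is down to just 9, so r8c9=9.
Step 5. [r2c9∈{3}] r2c9 has the single candidate 3. So r2c9=3.
Step 6. [r2c4∈{9}] only 9 remains possible at r2c4 ⇒ r2c4=9.
Step 7. [r5c8∈{3,6,9}] across row 5, 9 lands solely at r5c8. So r5c8=9.
Step 8. [r6c2∈{3,6,9}] r6c2 is the only open cell in row 6 admitting 9. So r6c2=9.
Step 9. [r7c6∈{8}] r7c6 has the single candidate 8 ⇒ r7c6=8.
Step 10. [r5c4∈{3,6}] across row 5, 3 lands solely at r5c4 ⇒ r5c4=3.
Step 11. [r5c9∈{4,6}] in row 5, 6 fits only at r5c9 ⇒ r5c9=6.
Step 12. [r1c9∈{4}] r1c9 has the single candidate 4, so r1c9=4.
Step 13. [r1c3∈{2,7,8}] r1c3 is the only open cell in col 3 admitting 7 ⇒ r1c3=7.
Step 14. [r3c3∈{2,8}] 2 has one home in col 3: r3c3. So r3c3=2.
Step 15. [r7c2∈{1,5}] r7c2 is the only open cell in row 7 admitting 1 ⇒ r7c2=1.
Step 16. [r6c4∈{6,8}] 6 has one home in row 6: r6c4. So r6c4=6.
Step 17. [r4c6∈{4}] r4c6 is down to just 4 ⇒ r4c6=4.
Step 18. [r3c7∈{9}] nothing but 9 survives at r3c7 ⇒ r3c7=9.
Step 19. [r3c1∈{3}] r3c1 is down to just 3. So r3c1=3.
Step 20. [r3c2∈{8}] r3c2 is down to just 8. So r3c2=8.
Step 21. [r8c8∈{2,5}] 2 has one home in row 8: r8c8. So r8c8=2.
Step 22. [r4c2∈{3,6}] 3 has one home in col 2: r4c2, so r4c2=3.
Step 23. [r3c6∈{6}] nothing but 6 survives at r3c6 ⇒ r3c6=6.
Step 24. [r8c2∈{5,6}] col 2 places 6 nowhere but r8c2. So r8c2=6.
Step 25. [r8c1∈{5}] r8c1 has the single candidate 5. So r8c1=5.
Step 26. [r1c5∈{3,8}] r1c5 is the only open cell in row 1 admitting 8, so r1c5=8.
Step 27. [r5c3∈{4}] r5c3 is down to just 4. So r5c3=4.
Step 28. [r3c5∈{4}] only 4 remains possible at r3c5, so r3c5=4.
Step 29. [r9c5∈{3}] nothing but 3 survives at r9c5 ⇒ r9c5=3.
Step 30. [r9c3∈{8}] r9c3 has the single candidate 8, so r9c3=8.
Step 31. [r8c6∈{7}] nothing but 7 survives at r8c6, so r8c6=7.
Step 32. [r1c2∈{5}] r1c2 is down to just 5 ⇒ r1c2=5.
Step 33. [r4c3∈{1}] r4c3's peers cover all but 1, so r4c3=1.
Step 34. [r7c8∈{5}] r7c8's peers cover all but 5, so r7c8=5.
Step 35. [r7c1∈{4}] nothing but 4 survives at r7c1, so r7c1=4.
Step 36. [r6c9∈{8}] nothing but 8 survives at r6c9 ⇒ r6c9=8.
Step 37. [r6c8∈{3}] nothing but 3 survives at r6c8. So r6c8=3.
Step 38. [r4c8∈{7}] r4c8's peers cover all but 7 ⇒ r4c8=7.
Step 39. [r2c7∈{7}] r2c7's peers cover all but 7, so r2c7=7.
Step 40. [r4c4∈{8}] only 8 remains possible at r4c4 ⇒ r4c4=8.
Step 41. [r1c8∈{6}] only 6 remains possible at r1c8, so r1c8=6.
Step 42. [r6c7∈{4}] r6c7 has the single candidate 4, so r6c7=4.
Step 43. [r3c8∈{1}] r3c8's peers cover all but 1. So r3c8=1.
Step 44. [r4c1∈{6}] r4c1 is down to just 6, so r4c1=6.
Step 45. [r8c5∈{1}] nothing but 1 survives at r8c5. So r8c5=1.
Step 46. [r1c7∈{2}] r1c7's peers cover all but 2 ⇒ r1c7=2.
Step 47. [r4c5∈{9}] nothing but 9 survives at r4c5, so r4c5=9.
Step 48. [r1c6∈{3}] r1c6 is down to just 3, so r1c6=3.
Step 49. [r1c1∈{9}] nothing but 9 survives at r1c1 ⇒ r1c1=9.

Answer: 9 5 7 1 8 3 2 6 4 / 1 4 6 9 5 2 7 8 3 / 3 8 2 7 4 6 9 1 5 / 6 3 1 8 9 4 5 7 2 / 8 7 4 3 2 5 1 9 6 / 2 9 5 6 7 1 4 3 8 / 4 1 9 2 6 8 3 5 7 / 5 6 3 4 1 7 8 2 9 / 7 2 8 5 3 9 6 4 1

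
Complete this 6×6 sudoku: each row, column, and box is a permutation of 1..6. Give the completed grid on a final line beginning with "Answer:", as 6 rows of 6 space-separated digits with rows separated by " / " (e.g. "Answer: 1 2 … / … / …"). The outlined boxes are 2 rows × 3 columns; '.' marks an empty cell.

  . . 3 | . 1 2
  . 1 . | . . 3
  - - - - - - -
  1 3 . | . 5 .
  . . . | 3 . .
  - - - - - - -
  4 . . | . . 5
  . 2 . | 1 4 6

Step 1. [r2c5∈{6}] r2c5 is down to just 6, so r2c5=6.
Step 2. [r4c5∈{2}] r4c5's peers cover all but 2 ⇒ r4c5=2.
Step 3. [r3c3∈{2,4,6}] row 3 places 2 nowhere but r3c3 ⇒ r3c3=2.
Step 4. [r6c3∈{5}] nothing but 5 survives at r6c3, so r6c3=5.
Step 5. [r5c2∈{6}] r5c2's peers cover all but 6, so r5c2=6.
Step 6. [r2c3∈{4}] r2c3 is down to just 4, so r2c3=4.
Step 7. [r1c2∈{5}] r1c2's peers cover all but 5 ⇒ r1c2=5.
Step 8. [r3c6∈{4}] only 4 remains possible at r3c6. So r3c6=4.
Step 9. [r1c1∈{6}] only 6 remains possible at r1c1, so r1c1=6.
Step 10. [r2c4∈{5}] r2c4's peers cover all but 5 ⇒ r2c4=5.
Step 11. [r5c5∈{3}] r5c5 is down to just 3. So r5c5=3.
Step 12. [r4c1∈{5}] r4c1 has the single candidate 5. So r4c1=5.
Step 13. [r4c3∈{6}] r4c3 is down to just 6, so r4c3=6.
Step 14. [r4c6∈{1}] nothing but 1 survives at r4c6. So r4c6=1.
Step 15. [r3c4∈{6}] r3c4 is down to just 6, so r3c4=6.
Step 16. [r4c2∈{4}] r4c2's peers cover all but 4. So r4c2=4.
Step 17. [r6c1∈{3}] r6c1 has the single candidate 3 ⇒ r6c1=3.
Step 18. [r5c4∈{2}] only 2 remains possible at r5c4, so r5c4=2.
Step 19. [r2c1∈{2}] nothing but 2 survives at r2c1. So r2c1=2.
Step 20. [r1c4∈{4}] r1c4 is down to just 4 ⇒ r1c4=4.
Step 21. [r5c3∈{1}] r5c3's peers cover all but 1. So r5c3=1.

Answer: 6 5 3 4 1 2 / 2 1 4 5 6 3 / 1 3 2 6 5 4 / 5 4 6 3 2 1 / 4 6 1 2 3 5 / 3 2 5 1 4 6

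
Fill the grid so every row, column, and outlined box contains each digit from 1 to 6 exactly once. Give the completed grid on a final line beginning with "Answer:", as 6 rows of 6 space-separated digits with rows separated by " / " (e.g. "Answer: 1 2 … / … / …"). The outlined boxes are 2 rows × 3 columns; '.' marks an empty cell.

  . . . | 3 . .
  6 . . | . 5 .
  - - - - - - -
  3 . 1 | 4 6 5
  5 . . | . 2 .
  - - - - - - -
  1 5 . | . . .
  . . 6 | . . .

Step 1. [r1c6∈{1,2,4,6}] across row 1, 6 lands solely at r1c6 ⇒ r1c6=6.
Step 2. [r4c3∈{4}] only 4 remains possible at r4c3. So r4c3=4.
Step 3. [r4c6∈{1,3}] in row 4, 3 fits only at r4c6, so r4c6=3.
Step 4. [r3c2∈{2}] r3c2's peers cover all but 2, so r3c2=2.
Step 5. [r4c4∈{1}] r4c4 is down to just 1 ⇒ r4c4=1.
Step 6. [r2c4∈{2}] r2c4 is down to just 2, so r2c4=2.
Step 7. [r2c3∈{3}] nothing but 3 survives at r2c3. So r2c3=3.
Step 8. [r5c3∈{2}] r5c3's peers cover all but 2. So r5c3=2.
Step 9. [r5c6∈{4}] r5c6's peers cover all but 4, so r5c6=4.
Step 10. [r2c2∈{1,4}] across row 2, 4 lands solely at r2c2, so r2c2=4.
Step 11. [r2c6∈{1}] r2c6 has the single candidate 1. So r2c6=1.
Step 12. [r5c5∈{3}] r5c5's peers cover all but 3 ⇒ r5c5=3.
Step 13. [r1c5∈{4}] r1c5 has the single candidate 4 ⇒ r1c5=4.
Step 14. [r6c6∈{2}] r6c6 is down to just 2. So r6c6=2.
Step 15. [r5c4∈{6}] r5c4 is down to just 6 ⇒ r5c4=6.
Step 16. [r1c1∈{2}] r1c1 has the single candidate 2, so r1c1=2.
Step 17. [r1c2∈{1}] r1c2 is down to just 1, so r1c2=1.
Step 18. [r4c2∈{6}] r4c2 has the single candidate 6, so r4c2=6.
Step 19. [r6c2∈{3}] only 3 remains possible at r6c2 ⇒ r6c2=3.
Step 20. [r6c5∈{1}] r6c5 has the single candidate 1 ⇒ r6c5=1.
Step 21. [r6c4∈{5}] r6c4 has the single candidate 5, so r6c4=5.
Step 22. [r1c3∈{5}] r1c3's peers cover all but 5. So r1c3=5.
Step 23. [r6c1∈{4}] r6c1 has the single candidate 4 ⇒ r6c1=4.

Answer: 2 1 5 3 4 6 / 6 4 3 2 5 1 / 3 2 1 4 6 5 / 5 6 4 1 2 3 / 1 5 2 6 3 4 / 4 3 6 5 1 2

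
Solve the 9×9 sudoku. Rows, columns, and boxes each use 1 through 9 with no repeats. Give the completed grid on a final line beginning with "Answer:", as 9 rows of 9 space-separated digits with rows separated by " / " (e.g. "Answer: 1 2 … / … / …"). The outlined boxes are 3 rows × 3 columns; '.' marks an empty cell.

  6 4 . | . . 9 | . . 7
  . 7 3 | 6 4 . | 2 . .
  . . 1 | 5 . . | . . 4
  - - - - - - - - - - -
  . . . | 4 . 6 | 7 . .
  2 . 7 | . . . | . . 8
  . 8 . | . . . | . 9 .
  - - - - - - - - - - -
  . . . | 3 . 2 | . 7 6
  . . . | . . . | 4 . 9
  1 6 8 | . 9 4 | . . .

Step 1. [r4c5∈{1,2,3,5,8}] 8 has one home in row 4: r4c5 ⇒ r4c5=8.
Step 2. [r2c1∈{5,8,9}] row 2 places 9 nowhere but r2c1. So r2c1=9.
Step 3. [r1c3∈{2,5}] box 1 places 5 nowhere but r1c3. So r1c3=5.
Step 4. [r7c7∈{1,5,8}] row 7 places 8 nowhere but r7c7, so r7c7=8.
Step 5. [r8c8∈{1,2,3,5}] r8c8 is the only open cell in box 9 admitting 1 ⇒ r8c8=1.
Step 6. [r8c1∈{3,5,7}] across col 1, 7 lands solely at r8c1, so r8c1=7.
Step 7. [r7c5∈{1,5}] 1 has one home in row 7: r7c5. So r7c5=1.
Step 8. [r8c2∈{2,3,5}] in row 8, 3 fits only at r8c2. So r8c2=3.
Step 9. [r4c3∈{9}] r4c3's peers cover all but 9. So r4c3=9.
Step 10. [r5c8∈{3,4,5,6}] r5c8 is the only open cell in row 5 admitting 4. So r5c8=4.
Step 11. [r5c7∈{1,3,5,6}] 6 has one home in row 5: r5c7. So r5c7=6.
Step 12. [r7c3∈{4}] r7c3 has the single candidate 4 ⇒ r7c3=4.
Step 13. [r7c1∈{5}] nothing but 5 survives at r7c1 ⇒ r7c1=5.
Step 14. [r4c1∈{3}] r4c1 is down to just 3. So r4c1=3.
Step 15. [r3c1∈{8}] r3c1 has the single candidate 8. So r3c1=8.
Step 16. [r8c4∈{8}] only 8 remains possible at r8c4, so r8c4=8.
Step 17. [r8c6∈{5}] nothing but 5 survives at r8c6, so r8c6=5.
Step 18. [r1c8∈{3,8}] 8 has one home in row 1: r1c8 ⇒ r1c8=8.
Step 19. [r2c8∈{5}] r2c8's peers cover all but 5 ⇒ r2c8=5.
Step 20. [r2c9∈{1}] r2c9 has the single candidate 1, so r2c9=1.
Step 21. [r1c7∈{3}] nothing but 3 survives at r1c7 ⇒ r1c7=3.
Step 22. [r6c9∈{2,3,5}] across box 6, 3 lands solely at r6c9. So r6c9=3.
Step 23. [r1c5∈{2}] nothing but 2 survives at r1c5, so r1c5=2.
Step 24. [r6c7∈{1,5}] col 7 places 1 nowhere but r6c7 ⇒ r6c7=1.
Step 25. [r6c6∈{7}] r6c6 is down to just 7 ⇒ r6c6=7.
Step 26. [r5c6∈{1,3}] 1 has one home in col 6: r5c6. So r5c6=1.
Step 27. [r4c9∈{2,5}] box 6 places 5 nowhere but r4c9. So r4c9=5.
Step 28. [r5c5∈{3,5}] 3 has one home in row 5: r5c5 ⇒ r5c5=3.
Step 29. [r9c8∈{2,3}] across row 9, 3 lands solely at r9c8 ⇒ r9c8=3.
Step 30. [r9c4∈{7}] only 7 remains possible at r9c4 ⇒ r9c4=7.
Step 31. [r3c8∈{6}] nothing but 6 survives at r3c8 ⇒ r3c8=6.
Step 32. [r1c4∈{1}] only 1 remains possible at r1c4. So r1c4=1.
Step 33. [r3c6∈{3}] r3c6's peers cover all but 3 ⇒ r3c6=3.
Step 34. [r6c5∈{5}] only 5 remains possible at r6c5, so r6c5=5.
Step 35. [r9c7∈{5}] r9c7's peers cover all but 5. So r9c7=5.
Step 36. [r3c7∈{9}] r3c7's peers cover all but 9. So r3c7=9.
Step 37. [r7c2∈{9}] r7c2 is down to just 9, so r7c2=9.
Step 38. [r5c4∈{9}] r5c4 has the single candidate 9 ⇒ r5c4=9.
Step 39. [r4c8∈{2}] only 2 remains possible at r4c8. So r4c8=2.
Step 40. [r6c1∈{4}] r6c1 has the single candidate 4, so r6c1=4.
Step 41. [r6c4∈{2}] r6c4 has the single candidate 2, so r6c4=2.
Step 42. [r8c5∈{6}] r8c5 is down to just 6 ⇒ r8c5=6.
Step 43. [r2c6∈{8}] r2c6 is down to just 8 ⇒ r2c6=8.
Step 44. [r3c5∈{7}] r3c5 has the single candidate 7, so r3c5=7.
Step 45. [r3c2∈{2}] r3c2 is down to just 2, so r3c2=2.
Step 46. [r8c3∈{2}] only 2 remains possible at r8c3. So r8c3=2.
Step 47. [r5c2∈{5}] r5c2 has the single candidate 5. So r5c2=5.
Step 48. [r6c3∈{6}] r6c3 has the single candidate 6. So r6c3=6.
Step 49. [r9c9∈{2}] r9c9 has the single candidate 2, so r9c9=2.
Step 50. [r4c2∈{1}] r4c2's peers cover all but 1 ⇒ r4c2=1.

Answer: 6 4 5 1 2 9 3 8 7 / 9 7 3 6 4 8 2 5 1 / 8 2 1 5 7 3 9 6 4 / 3 1 9 4 8 6 7 2 5 / 2 5 7 9 3 1 6 4 8 / 4 8 6 2 5 7 1 9 3 / 5 9 4 3 1 2 8 7 6 / 7 3 2 8 6 5 4 1 9 / 1 6 8 7 9 4 5 3 2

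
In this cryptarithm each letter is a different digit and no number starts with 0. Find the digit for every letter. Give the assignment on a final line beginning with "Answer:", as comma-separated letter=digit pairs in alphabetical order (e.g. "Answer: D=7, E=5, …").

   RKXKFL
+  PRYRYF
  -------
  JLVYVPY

Step 1. [col 1: L + F ≡ Y (mod 10)] column 1 (L + F ≡ Y (mod 10), carry-in 0) doesn't pin Y yet; pick Y=8 and continue. So Y=8.
Step 2. [col 1: L + F ≡ Y (mod 10)] several values work for F in column 1 (L + F ≡ Y (mod 10), carry-in 0); try F=6 ⇒ F=6.
Step 3. [col 1: L + F ≡ Y (mod 10)] column 1 reads L+F+carry(0)=Y with F=6, Y=8; with digits 6,8 already taken and all letters distinct, the only value for L is 2 ⇒ L=2.
Step 4. [J] J is the leading digit of a 7-digit sum of two 6-digit numbers; the final carry is exactly 1. So J=1.
Step 5. [col 2: F + Y ≡ P (mod 10)] column 2 reads F+Y+carry(0)=P with F=6, Y=8; with digits 1,2,6,8 already taken and all letters distinct, the only value for P is 4. So P=4.
Step 6. [col 3: K + R ≡ V (mod 10)] no forcing yet in column 3 (carry-in 1); K=5 is free and consistent — try it ⇒ K=5.
Step 7. [col 3: K + R ≡ V (mod 10)] V=3 is one option consistent with column 3 (K + R ≡ V (mod 10), carry-in 1) — take it ⇒ V=3.
Step 8. [col 3: K + R ≡ V (mod 10)] from column 3 (K=5, V=3, carry-in 1, digits 1,2,3,4,5,6,8 already taken and all letters distinct): R must equal 7 ⇒ R=7.
Step 9. [col 4: X + Y ≡ Y (mod 10)] in column 4 we have X+Y≡Y with carry-in 1; given Y=8 and digits 1,2,3,4,5,6,7,8 already taken and all letters distinct, that pins X to 9. So X=9.

Answer: F=6, J=1, K=5, L=2, P=4, R=7, V=3, X=9, Y=8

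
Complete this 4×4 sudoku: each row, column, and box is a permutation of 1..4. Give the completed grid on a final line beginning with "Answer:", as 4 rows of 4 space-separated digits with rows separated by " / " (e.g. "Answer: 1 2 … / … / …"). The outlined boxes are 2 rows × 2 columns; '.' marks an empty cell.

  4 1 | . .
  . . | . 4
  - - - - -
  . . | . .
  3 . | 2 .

Step 1. [r3c3∈{1,3,4}] r3c3 is the only open cell in col 3 admitting 4. So r3c3=4.
Step 2. [r2c1∈{2}] r2c1's peers cover all but 2. So r2c1=2.
Step 3. [r3c4∈{1,3}] 3 has one home in row 3: r3c4, so r3c4=3.
Step 4. [r2c2∈{3}] r2c2 is down to just 3, so r2c2=3.
Step 5. [r4c2∈{4}] only 4 remains possible at r4c2, so r4c2=4.
Step 6. [r1c3∈{3}] r1c3 is down to just 3 ⇒ r1c3=3.
Step 7. [r1c4∈{2}] r1c4 is down to just 2. So r1c4=2.
Step 8. [r4c4∈{1}] r4c4's peers cover all but 1 ⇒ r4c4=1.
Step 9. [r3c1∈{1}] r3c1 has the single candidate 1 ⇒ r3c1=1.
Step 10. [r3c2∈{2}] r3c2 is down to just 2 ⇒ r3c2=2.
Step 11. [r2c3∈{1}] nothing but 1 survives at r2c3 ⇒ r2c3=1.

Answer: 4 1 3 2 / 2 3 1 4 / 1 2 4 3 / 3 4 2 1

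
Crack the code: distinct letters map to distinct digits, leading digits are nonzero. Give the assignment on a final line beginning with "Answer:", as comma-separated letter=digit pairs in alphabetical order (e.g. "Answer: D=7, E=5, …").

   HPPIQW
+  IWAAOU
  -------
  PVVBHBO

Step 1. [P] the sum has 7 digits but both addends have 6; that extra leading digit P is the final carry, namely 1. So P=1.
Step 2. [col 1: W + U ≡ O (mod 10)] no forcing yet in column 1 (carry-in 0); U=8 is free and consistent — try it. So U=8.
Step 3. [col 1: W + U ≡ O (mod 10)] no forcing yet in column 1 (carry-in 0); W=2 is free and consistent — try it, so W=2.
Step 4. [col 1: W + U ≡ O (mod 10)] column 1: given W=2, U=8, carry-in 0, and digits 1,2,8 already taken and all letters distinct, W+U≡O (mod 10) forces O=0, so O=0.
Step 5. [col 2: Q + O ≡ B (mod 10)] no forcing yet in column 2 (carry-in 1); B=7 is free and consistent — try it ⇒ B=7.
Step 6. [col 2: Q + O ≡ B (mod 10)] from column 2 (O=0, B=7, carry-in 1, digits 0,1,2,7,8 already taken and all letters distinct): Q must equal 6 ⇒ Q=6.
Step 7. [col 3: I + A ≡ H (mod 10)] several values work for H in column 3 (I + A ≡ H (mod 10), carry-in 0); try H=4 ⇒ H=4.
Step 8. [col 3: I + A ≡ H (mod 10)] I=9 is one option consistent with column 3 (I + A ≡ H (mod 10), carry-in 0) — take it, so I=9.
Step 9. [col 3: I + A ≡ H (mod 10)] column 3 reads I+A+carry(0)=H with I=9, H=4; with digits 0,1,2,4,6,7,8,9 already taken and all letters distinct, the only value for A is 5 ⇒ A=5.
Step 10. [col 5: P + W ≡ V (mod 10)] from column 5 (P=1, W=2, carry-in 0, digits 0,1,2,4,5,6,7,8,9 already taken and all letters distinct): V must equal 3 ⇒ V=3.

Answer: A=5, B=7, H=4, I=9, O=0, P=1, Q=6, U=8, V=3, W=2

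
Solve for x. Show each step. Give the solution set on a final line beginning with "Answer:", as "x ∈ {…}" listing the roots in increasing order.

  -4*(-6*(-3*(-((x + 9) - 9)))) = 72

Step 1. [-4*(-6*(-3*(-((x + 9) - 9)))) = 72] -4 out front; divide by -4 ⇒ div: -6*(-3*(-((x + 9) - 9))) = -18.
Step 2. [-6*(-3*(-((x + 9) - 9))) = -18] divide by the outer -6, so div: -3*(-((x + 9) - 9)) = 3.
Step 3. [-3*(-((x + 9) - 9)) = 3] -3 out front; divide by -3 ⇒ div: -((x + 9) - 9) = -1.
Step 4. [-((x + 9) - 9) = -1] LHS negated; negate both sides, so neg: (x + 9) - 9 = 1.
Step 5. [(x + 9) - 9 = 1] add 9: x sits inside (… - 9). So sub: x + 9 = 10.
Step 6. [x + 9 = 10] the outer +9 inverts by subtracting 9. So sub: x = 1.

Answer: x ∈ {1}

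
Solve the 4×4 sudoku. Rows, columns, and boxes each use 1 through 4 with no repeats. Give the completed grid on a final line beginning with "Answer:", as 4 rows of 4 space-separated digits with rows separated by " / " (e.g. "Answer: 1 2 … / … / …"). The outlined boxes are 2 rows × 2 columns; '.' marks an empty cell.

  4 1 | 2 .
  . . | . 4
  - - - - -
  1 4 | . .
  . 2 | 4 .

Step 1. [r3c3∈{3}] r3c3 has the single candidate 3 ⇒ r3c3=3.
Step 2. [r2c1∈{2,3}] in row 2, 2 fits only at r2c1. So r2c1=2.
Step 3. [r4c1∈{3}] r4c1 has the single candidate 3. So r4c1=3.
Step 4. [r1c4∈{3}] only 3 remains possible at r1c4. So r1c4=3.
Step 5. [r2c3∈{1}] nothing but 1 survives at r2c3. So r2c3=1.
Step 6. [r3c4∈{2}] r3c4 has the single candidate 2 ⇒ r3c4=2.
Step 7. [r4c4∈{1}] r4c4 is down to just 1 ⇒ r4c4=1.
Step 8. [r2c2∈{3}] r2c2's peers cover all but 3 ⇒ r2c2=3.

Answer: 4 1 2 3 / 2 3 1 4 / 1 4 3 2 / 3 2 4 1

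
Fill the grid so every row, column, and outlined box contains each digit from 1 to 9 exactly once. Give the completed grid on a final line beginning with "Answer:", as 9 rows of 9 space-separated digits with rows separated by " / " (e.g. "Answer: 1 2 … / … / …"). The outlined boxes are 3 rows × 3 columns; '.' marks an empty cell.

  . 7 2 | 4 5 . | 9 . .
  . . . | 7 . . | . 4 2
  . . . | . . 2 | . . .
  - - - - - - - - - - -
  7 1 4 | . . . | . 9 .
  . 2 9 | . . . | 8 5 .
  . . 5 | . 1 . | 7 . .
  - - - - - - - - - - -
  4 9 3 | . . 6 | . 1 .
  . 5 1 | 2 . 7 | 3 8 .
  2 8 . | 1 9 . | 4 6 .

Step 1. [r6c1∈{3,6,8}] in box 4, 8 fits only at r6c1, so r6c1=8.
Step 2. [r1c8∈{3}] r1c8 is down to just 3, so r1c8=3.
Step 3. [r5c9∈{1,3,4,6}] 1 has one home in row 5: r5c9. So r5c9=1.
Step 4. [r9c6∈{3,5}] 3 has one home in row 9: r9c6, so r9c6=3.
Step 5. [r7c5∈{8}] r7c5's peers cover all but 8 ⇒ r7c5=8.
Step 6. [r9c9∈{5,7}] 5 has one home in row 9: r9c9, so r9c9=5.
Step 7. [r8c1∈{6}] nothing but 6 survives at r8c1. So r8c1=6.
Step 8. [r1c9∈{6,8}] row 1 places 6 nowhere but r1c9. So r1c9=6.
Step 9. [r5c1∈{3}] nothing but 3 survives at r5c1. So r5c1=3.
Step 10. [r5c4∈{6}] r5c4's peers cover all but 6, so r5c4=6.
Step 11. [r1c6∈{1,8}] 8 has one home in row 1: r1c6. So r1c6=8.
Step 12. [r4c9∈{3}] r4c9 is down to just 3. So r4c9=3.
Step 13. [r2c6∈{1,9}] r2c6 is the only open cell in col 6 admitting 1 ⇒ r2c6=1.
Step 14. [r3c4∈{3,9}] r3c4 is the only open cell in box 2 admitting 9, so r3c4=9.
Step 15. [r2c3∈{6,8}] across row 2, 8 lands solely at r2c3, so r2c3=8.
Step 16. [r3c3∈{6}] r3c3 is down to just 6 ⇒ r3c3=6.
Step 17. [r3c7∈{1,5}] in col 7, 1 fits only at r3c7 ⇒ r3c7=1.
Step 18. [r5c6∈{4}] r5c6 is down to just 4. So r5c6=4.
Step 19. [r2c2∈{3}] r2c2's peers cover all but 3, so r2c2=3.
Step 20. [r4c7∈{2,6}] row 4 places 6 nowhere but r4c7 ⇒ r4c7=6.
Step 21. [r3c8∈{7}] r3c8 is down to just 7 ⇒ r3c8=7.
Step 22. [r4c6∈{5}] r4c6 is down to just 5. So r4c6=5.
Step 23. [r3c1∈{5}] only 5 remains possible at r3c1. So r3c1=5.
Step 24. [r7c7∈{2}] r7c7 is down to just 2 ⇒ r7c7=2.
Step 25. [r6c4∈{3}] only 3 remains possible at r6c4, so r6c4=3.
Step 26. [r2c1∈{9}] only 9 remains possible at r2c1 ⇒ r2c1=9.
Step 27. [r2c7∈{5}] r2c7 is down to just 5. So r2c7=5.
Step 28. [r6c6∈{9}] r6c6 has the single candidate 9, so r6c6=9.
Step 29. [r3c9∈{8}] only 8 remains possible at r3c9 ⇒ r3c9=8.
Step 30. [r2c5∈{6}] r2c5's peers cover all but 6 ⇒ r2c5=6.
Step 31. [r6c8∈{2}] r6c8's peers cover all but 2, so r6c8=2.
Step 32. [r4c5∈{2}] r4c5's peers cover all but 2. So r4c5=2.
Step 33. [r3c2∈{4}] r3c2 has the single candidate 4, so r3c2=4.
Step 34. [r6c9∈{4}] r6c9 has the single candidate 4 ⇒ r6c9=4.
Step 35. [r8c5∈{4}] nothing but 4 survives at r8c5 ⇒ r8c5=4.
Step 36. [r9c3∈{7}] r9c3 is down to just 7. So r9c3=7.
Step 37. [r4c4∈{8}] r4c4 is down to just 8 ⇒ r4c4=8.
Step 38. [r5c5∈{7}] r5c5's peers cover all but 7, so r5c5=7.
Step 39. [r7c9∈{7}] r7c9's peers cover all but 7, so r7c9=7.
Step 40. [r8c9∈{9}] r8c9 is down to just 9 ⇒ r8c9=9.
Step 41. [r3c5∈{3}] only 3 remains possible at r3c5 ⇒ r3c5=3.
Step 42. [r6c2∈{6}] r6c2 is down to just 6. So r6c2=6.
Step 43. [r7c4∈{5}] nothing but 5 survives at r7c4 ⇒ r7c4=5.
Step 44. [r1c1∈{1}] r1c1's peers cover all but 1. So r1c1=1.

Answer: 1 7 2 4 5 8 9 3 6 / 9 3 8 7 6 1 5 4 2 / 5 4 6 9 3 2 1 7 8 / 7 1 4 8 2 5 6 9 3 / 3 2 9 6 7 4 8 5 1 / 8 6 5 3 1 9 7 2 4 / 4 9 3 5 8 6 2 1 7 / 6 5 1 2 4 7 3 8 9 / 2 8 7 1 9 3 4 6 5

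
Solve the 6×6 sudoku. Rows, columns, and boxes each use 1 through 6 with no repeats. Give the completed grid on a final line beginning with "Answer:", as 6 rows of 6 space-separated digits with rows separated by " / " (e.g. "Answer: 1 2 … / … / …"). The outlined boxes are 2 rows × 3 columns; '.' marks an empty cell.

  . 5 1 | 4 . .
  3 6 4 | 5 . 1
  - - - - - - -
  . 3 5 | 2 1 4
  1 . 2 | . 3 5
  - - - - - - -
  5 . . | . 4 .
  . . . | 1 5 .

Step 1. [r1c6∈{2,3,6}] in row 1, 3 fits only at r1c6, so r1c6=3.
Step 2. [r6c1∈{2,4,6}] in col 1, 4 fits only at r6c1, so r6c1=4.
Step 3. [r5c4∈{3,6}] r5c4 is the only open cell in col 4 admitting 3 ⇒ r5c4=3.
Step 4. [r5c3∈{6}] nothing but 6 survives at r5c3 ⇒ r5c3=6.
Step 5. [r6c2∈{2}] r6c2 has the single candidate 2, so r6c2=2.
Step 6. [r1c1∈{2}] r1c1's peers cover all but 2. So r1c1=2.
Step 7. [r2c5∈{2}] r2c5 is down to just 2. So r2c5=2.
Step 8. [r6c6∈{6}] nothing but 6 survives at r6c6. So r6c6=6.
Step 9. [r4c2∈{4}] nothing but 4 survives at r4c2 ⇒ r4c2=4.
Step 10. [r6c3∈{3}] nothing but 3 survives at r6c3, so r6c3=3.
Step 11. [r1c5∈{6}] r1c5's peers cover all but 6, so r1c5=6.
Step 12. [r5c6∈{2}] r5c6 has the single candidate 2, so r5c6=2.
Step 13. [r5c2∈{1}] only 1 remains possible at r5c2. So r5c2=1.
Step 14. [r3c1∈{6}] r3c1 is down to just 6, so r3c1=6.
Step 15. [r4c4∈{6}] nothing but 6 survives at r4c4. So r4c4=6.

Answer: 2 5 1 4 6 3 / 3 6 4 5 2 1 / 6 3 5 2 1 4 / 1 4 2 6 3 5 / 5 1 6 3 4 2 / 4 2 3 1 5 6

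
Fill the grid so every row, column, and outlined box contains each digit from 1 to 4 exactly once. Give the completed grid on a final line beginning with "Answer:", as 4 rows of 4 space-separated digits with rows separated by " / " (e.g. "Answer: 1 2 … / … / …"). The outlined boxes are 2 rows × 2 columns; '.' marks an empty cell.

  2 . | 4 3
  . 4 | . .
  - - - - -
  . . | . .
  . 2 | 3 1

Step 1. [r2c1∈{1,3}] across row 2, 3 lands solely at r2c1. So r2c1=3.
Step 2. [r3c4∈{2,4}] r3c4 is the only open cell in col 4 admitting 4, so r3c4=4.
Step 3. [r3c3∈{2}] r3c3 has the single candidate 2 ⇒ r3c3=2.
Step 4. [r1c2∈{1}] r1c2's peers cover all but 1. So r1c2=1.
Step 5. [r3c2∈{3}] r3c2's peers cover all but 3, so r3c2=3.
Step 6. [r2c4∈{2}] r2c4's peers cover all but 2, so r2c4=2.
Step 7. [r4c1∈{4}] nothing but 4 survives at r4c1 ⇒ r4c1=4.
Step 8. [r3c1∈{1}] nothing but 1 survives at r3c1 ⇒ r3c1=1.
Step 9. [r2c3∈{1}] r2c3's peers cover all but 1 ⇒ r2c3=1.

Answer: 2 1 4 3 / 3 4 1 2 / 1 3 2 4 / 4 2 3 1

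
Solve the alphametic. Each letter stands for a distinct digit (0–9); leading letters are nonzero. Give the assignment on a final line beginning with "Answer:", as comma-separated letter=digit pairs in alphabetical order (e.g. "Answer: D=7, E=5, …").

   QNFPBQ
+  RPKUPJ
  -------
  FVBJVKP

Step 1. [col 1: Q + J ≡ P (mod 10)] J=8 is one option consistent with column 1 (Q + J ≡ P (mod 10), carry-in 0) — take it. So J=8.
Step 2. [col 1: Q + J ≡ P (mod 10)] several values work for P in column 1 (Q + J ≡ P (mod 10), carry-in 0); try P=3, so P=3.
Step 3. [F] F is the leading digit of a 7-digit sum of two 6-digit numbers; the final carry is exactly 1, so F=1.
Step 4. [col 1: Q + J ≡ P (mod 10)] column 1 reads Q+J+carry(0)=P with J=8, P=3; with digits 1,3,8 already taken and all letters distinct, the only value for Q is 5, so Q=5.
Step 5. [col 2: B + P ≡ K (mod 10)] several values work for B in column 2 (B + P ≡ K (mod 10), carry-in 1); try B=2, so B=2.
Step 6. [col 2: B + P ≡ K (mod 10)] in column 2 we have B+P≡K with carry-in 1; given B=2, P=3 and digits 1,2,3,5,8 already taken and all letters distinct, that pins K to 6, so K=6.
Step 7. [col 3: P + U ≡ V (mod 10)] no forcing yet in column 3 (carry-in 0); U=7 is free and consistent — try it ⇒ U=7.
Step 8. [col 3: P + U ≡ V (mod 10)] column 3: given P=3, U=7, carry-in 0, and digits 1,2,3,5,6,7,8 already taken and all letters distinct, P+U≡V (mod 10) forces V=0, so V=0.
Step 9. [col 5: N + P ≡ B (mod 10)] column 5: given P=3, B=2, carry-in 0, and digits 0,1,2,3,5,6,7,8 already taken and all letters distinct, N+P≡B (mod 10) forces N=9 ⇒ N=9.
Step 10. [col 6: Q + R ≡ V (mod 10)] in column 6 we have Q+R≡V with carry-in 1; given Q=5, V=0 and digits 0,1,2,3,5,6,7,8,9 already taken and all letters distinct, that pins R to 4 ⇒ R=4.

Answer: B=2, F=1, J=8, K=6, N=9, P=3, Q=5, R=4, U=7, V=0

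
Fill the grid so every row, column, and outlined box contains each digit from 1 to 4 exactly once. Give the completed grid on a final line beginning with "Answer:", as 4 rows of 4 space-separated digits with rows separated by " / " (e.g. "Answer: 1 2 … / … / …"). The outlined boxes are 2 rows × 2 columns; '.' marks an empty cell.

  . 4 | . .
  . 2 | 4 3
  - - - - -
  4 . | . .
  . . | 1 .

Step 1. [r3c4∈{2}] r3c4's peers cover all but 2, so r3c4=2.
Step 2. [r4c2∈{3}] r4c2's peers cover all but 3. So r4c2=3.
Step 3. [r2c1∈{1}] r2c1's peers cover all but 1 ⇒ r2c1=1.
Step 4. [r1c1∈{3}] nothing but 3 survives at r1c1 ⇒ r1c1=3.
Step 5. [r3c3∈{3}] r3c3 has the single candidate 3. So r3c3=3.
Step 6. [r1c3∈{2}] only 2 remains possible at r1c3 ⇒ r1c3=2.
Step 7. [r1c4∈{1}] only 1 remains possible at r1c4, so r1c4=1.
Step 8. [r3c2∈{1}] r3c2's peers cover all but 1 ⇒ r3c2=1.
Step 9. [r4c1∈{2}] r4c1 has the single candidate 2. So r4c1=2.
Step 10. [r4c4∈{4}] only 4 remains possible at r4c4, so r4c4=4.

Answer: 3 4 2 1 / 1 2 4 3 / 4 1 3 2 / 2 3 1 4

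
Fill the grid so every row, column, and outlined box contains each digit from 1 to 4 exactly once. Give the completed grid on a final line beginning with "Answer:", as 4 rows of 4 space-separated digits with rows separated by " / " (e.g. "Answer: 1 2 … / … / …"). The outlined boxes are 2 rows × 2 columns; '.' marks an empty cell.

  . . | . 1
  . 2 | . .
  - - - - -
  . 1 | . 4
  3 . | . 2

Step 1. [r1c1∈{4}] r1c1 is down to just 4, so r1c1=4.
Step 2. [r2c4∈{3}] nothing but 3 survives at r2c4. So r2c4=3.
Step 3. [r4c3∈{1}] nothing but 1 survives at r4c3 ⇒ r4c3=1.
Step 4. [r2c1∈{1}] r2c1 has the single candidate 1 ⇒ r2c1=1.
Step 5. [r1c2∈{3}] r1c2 is down to just 3 ⇒ r1c2=3.
Step 6. [r1c3∈{2}] nothing but 2 survives at r1c3 ⇒ r1c3=2.
Step 7. [r3c3∈{3}] r3c3 is down to just 3, so r3c3=3.
Step 8. [r4c2∈{4}] only 4 remains possible at r4c2 ⇒ r4c2=4.
Step 9. [r3c1∈{2}] nothing but 2 survives at r3c1. So r3c1=2.
Step 10. [r2c3∈{4}] nothing but 4 survives at r2c3. So r2c3=4.

Answer: 4 3 2 1 / 1 2 4 3 / 2 1 3 4 / 3 4 1 2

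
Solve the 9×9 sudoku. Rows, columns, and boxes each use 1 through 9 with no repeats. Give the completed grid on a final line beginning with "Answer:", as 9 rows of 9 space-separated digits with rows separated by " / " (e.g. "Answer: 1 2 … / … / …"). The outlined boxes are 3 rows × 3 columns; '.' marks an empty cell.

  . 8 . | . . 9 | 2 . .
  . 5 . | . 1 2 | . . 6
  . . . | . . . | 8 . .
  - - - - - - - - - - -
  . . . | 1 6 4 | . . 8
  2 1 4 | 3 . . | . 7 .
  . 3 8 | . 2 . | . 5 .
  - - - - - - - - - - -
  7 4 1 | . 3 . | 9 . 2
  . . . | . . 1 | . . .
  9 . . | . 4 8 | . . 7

Step 1. [r3c6∈{3,5,6,7}] 3 has one home in col 6: r3c6, so r3c6=3.
Step 2. [r7c6∈{5,6}] in col 6, 6 fits only at r7c6, so r7c6=6.
Step 3. [r7c4∈{5}] nothing but 5 survives at r7c4, so r7c4=5.
Step 4. [r5c9∈{9}] nothing but 9 survives at r5c9, so r5c9=9.
Step 5. [r6c1∈{6}] r6c1 has the single candidate 6 ⇒ r6c1=6.
Step 6. [r4c7∈{3}] r4c7 has the single candidate 3. So r4c7=3.
Step 7. [r2c7∈{4,7}] col 7 places 7 nowhere but r2c7, so r2c7=7.
Step 8. [r8c1∈{3,5,8}] 8 has one home in col 1: r8c1, so r8c1=8.
Step 9. [r9c4∈{2}] r9c4 has the single candidate 2. So r9c4=2.
Step 10. [r9c2∈{6}] r9c2 has the single candidate 6. So r9c2=6.
Step 11. [r8c8∈{3,4,6}] in col 8, 6 fits only at r8c8 ⇒ r8c8=6.
Step 12. [r8c2∈{2}] nothing but 2 survives at r8c2, so r8c2=2.
Step 13. [r3c3∈{2,6,7,9}] in row 3, 2 fits only at r3c3. So r3c3=2.
Step 14. [r3c4∈{4,6,7}] r3c4 is the only open cell in row 3 admitting 6. So r3c4=6.
Step 15. [r6c4∈{7,9}] r6c4 is the only open cell in row 6 admitting 9, so r6c4=9.
Step 16. [r1c3∈{3,6,7}] 6 has one home in row 1: r1c3, so r1c3=6.
Step 17. [r3c2∈{7,9}] in box 1, 7 fits only at r3c2. So r3c2=7.
Step 18. [r2c3∈{3,9}] r2c3 is the only open cell in box 1 admitting 9, so r2c3=9.
Step 19. [r3c5∈{5}] r3c5's peers cover all but 5. So r3c5=5.
Step 20. [r1c9∈{1,3,4,5}] row 1 places 5 nowhere but r1c9, so r1c9=5.
Step 21. [r8c9∈{3,4}] across col 9, 3 lands solely at r8c9 ⇒ r8c9=3.
Step 22. [r8c3∈{5}] nothing but 5 survives at r8c3. So r8c3=5.
Step 23. [r9c8∈{1}] only 1 remains possible at r9c8. So r9c8=1.
Step 24. [r3c9∈{1,4}] 1 has one home in box 3: r3c9 ⇒ r3c9=1.
Step 25. [r3c1∈{4}] only 4 remains possible at r3c1. So r3c1=4.
Step 26. [r8c4∈{7}] r8c4's peers cover all but 7 ⇒ r8c4=7.
Step 27. [r1c4∈{4}] r1c4 is down to just 4 ⇒ r1c4=4.
Step 28. [r1c8∈{3}] r1c8 has the single candidate 3. So r1c8=3.
Step 29. [r6c7∈{1,4}] 1 has one home in row 6: r6c7, so r6c7=1.
Step 30. [r8c5∈{9}] r8c5 has the single candidate 9, so r8c5=9.
Step 31. [r8c7∈{4}] r8c7 is down to just 4. So r8c7=4.
Step 32. [r4c2∈{9}] nothing but 9 survives at r4c2 ⇒ r4c2=9.
Step 33. [r4c3∈{7}] r4c3 is down to just 7 ⇒ r4c3=7.
Step 34. [r5c5∈{8}] nothing but 8 survives at r5c5 ⇒ r5c5=8.
Step 35. [r5c6∈{5}] r5c6 is down to just 5. So r5c6=5.
Step 36. [r1c5∈{7}] nothing but 7 survives at r1c5. So r1c5=7.
Step 37. [r9c3∈{3}] r9c3 is down to just 3. So r9c3=3.
Step 38. [r5c7∈{6}] r5c7's peers cover all but 6. So r5c7=6.
Step 39. [r6c9∈{4}] only 4 remains possible at r6c9 ⇒ r6c9=4.
Step 40. [r2c8∈{4}] r2c8's peers cover all but 4. So r2c8=4.
Step 41. [r4c8∈{2}] nothing but 2 survives at r4c8. So r4c8=2.
Step 42. [r2c4∈{8}] only 8 remains possible at r2c4. So r2c4=8.
Step 43. [r1c1∈{1}] nothing but 1 survives at r1c1. So r1c1=1.
Step 44. [r3c8∈{9}] r3c8's peers cover all but 9, so r3c8=9.
Step 45. [r6c6∈{7}] r6c6's peers cover all but 7. So r6c6=7.
Step 46. [r9c7∈{5}] r9c7 has the single candidate 5, so r9c7=5.
Step 47. [r4c1∈{5}] r4c1 is down to just 5. So r4c1=5.
Step 48. [r2c1∈{3}] nothing but 3 survives at r2c1, so r2c1=3.
Step 49. [r7c8∈{8}] nothing but 8 survives at r7c8. So r7c8=8.

Answer: 1 8 6 4 7 9 2 3 5 / 3 5 9 8 1 2 7 4 6 / 4 7 2 6 5 3 8 9 1 / 5 9 7 1 6 4 3 2 8 / 2 1 4 3 8 5 6 7 9 / 6 3 8 9 2 7 1 5 4 / 7 4 1 5 3 6 9 8 2 / 8 2 5 7 9 1 4 6 3 / 9 6 3 2 4 8 5 1 7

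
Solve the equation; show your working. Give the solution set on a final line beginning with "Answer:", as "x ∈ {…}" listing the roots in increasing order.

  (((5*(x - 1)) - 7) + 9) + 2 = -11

Step 1. [(((5*(x - 1)) - 7) + 9) + 2 = -11] 2 comes off first (subtract 2). So sub: ((5*(x - 1)) - 7) + 9 = -13.
Step 2. [((5*(x - 1)) - 7) + 9 = -13] 9 comes off first (subtract 9), so sub: (5*(x - 1)) - 7 = -22.
Step 3. [(5*(x - 1)) - 7 = -22] peel the -7: add 7 from each side, so sub: 5*(x - 1) = -15.
Step 4. [5*(x - 1) = -15] 5·(inner) — divide through by 5 ⇒ div: x - 1 = -3.
Step 5. [x - 1 = -3] -1 is outermost — add 1 both sides, so sub: x = -2.

Answer: x ∈ {-2}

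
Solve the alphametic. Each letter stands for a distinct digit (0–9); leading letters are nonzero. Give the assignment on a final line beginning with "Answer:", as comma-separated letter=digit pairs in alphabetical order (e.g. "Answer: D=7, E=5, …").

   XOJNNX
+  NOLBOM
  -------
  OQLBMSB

Step 1. [col 1: X + M ≡ B (mod 10)] no forcing yet in column 1 (carry-in 0); X=7 is free and consistent — try it, so X=7.
Step 2. [col 1: X + M ≡ B (mod 10)] column 1 (X + M ≡ B (mod 10), carry-in 0) doesn't pin B yet; pick B=6 and continue ⇒ B=6.
Step 3. [col 1: X + M ≡ B (mod 10)] column 1: given X=7, B=6, carry-in 0, and digits 6,7 already taken and all letters distinct, X+M≡B (mod 10) forces M=9, so M=9.
Step 4. [col 2: N + O ≡ S (mod 10)] no forcing yet in column 2 (carry-in 1); N=3 is free and consistent — try it, so N=3.
Step 5. [col 2: N + O ≡ S (mod 10)] S=5 is one option consistent with column 2 (N + O ≡ S (mod 10), carry-in 1) — take it ⇒ S=5.
Step 6. [col 2: N + O ≡ S (mod 10)] column 2 reads N+O+carry(1)=S with N=3, S=5; with digits 3,5,6,7,9 already taken and all letters distinct, the only value for O is 1 ⇒ O=1.
Step 7. [col 4: J + L ≡ B (mod 10)] J=4 is one option consistent with column 4 (J + L ≡ B (mod 10), carry-in 0) — take it ⇒ J=4.
Step 8. [col 4: J + L ≡ B (mod 10)] in column 4 we have J+L≡B with carry-in 0; given J=4, B=6 and digits 1,3,4,5,6,7,9 already taken and all letters distinct, that pins L to 2 ⇒ L=2.
Step 9. [col 6: X + N ≡ Q (mod 10)] from column 6 (X=7, N=3, carry-in 0, digits 1,2,3,4,5,6,7,9 already taken and all letters distinct): Q must equal 0, so Q=0.

Answer: B=6, J=4, L=2, M=9, N=3, O=1, Q=0, S=5, X=7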